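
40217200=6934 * 5800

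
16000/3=16000/3 = 5333.33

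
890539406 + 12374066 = 902913472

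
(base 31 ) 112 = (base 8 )1742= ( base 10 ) 994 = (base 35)se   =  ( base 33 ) u4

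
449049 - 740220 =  - 291171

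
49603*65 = 3224195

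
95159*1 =95159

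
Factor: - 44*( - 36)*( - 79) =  - 2^4*3^2*11^1*79^1 =-  125136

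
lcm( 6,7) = 42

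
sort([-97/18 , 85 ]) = [ - 97/18 , 85 ]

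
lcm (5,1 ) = 5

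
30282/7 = 4326 = 4326.00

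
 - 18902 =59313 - 78215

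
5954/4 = 2977/2=1488.50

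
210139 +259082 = 469221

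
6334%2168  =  1998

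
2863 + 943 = 3806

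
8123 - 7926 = 197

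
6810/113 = 60 + 30/113 =60.27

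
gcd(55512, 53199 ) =2313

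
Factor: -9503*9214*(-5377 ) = 2^1*13^1*17^2 * 19^1*43^1 * 271^1 * 283^1 = 470813572034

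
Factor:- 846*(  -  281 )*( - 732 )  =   - 174015432 = - 2^3*3^3*47^1*61^1 *281^1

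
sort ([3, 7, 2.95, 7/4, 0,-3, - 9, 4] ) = [ - 9, - 3, 0, 7/4, 2.95,3, 4, 7 ] 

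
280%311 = 280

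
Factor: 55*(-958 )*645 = - 2^1*3^1*5^2*11^1*43^1*479^1=-33985050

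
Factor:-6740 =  - 2^2 *5^1*337^1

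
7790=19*410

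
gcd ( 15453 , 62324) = 1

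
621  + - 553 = 68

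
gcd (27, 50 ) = 1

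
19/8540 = 19/8540  =  0.00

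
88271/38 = 2322 + 35/38 = 2322.92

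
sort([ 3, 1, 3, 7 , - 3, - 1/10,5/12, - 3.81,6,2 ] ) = [ - 3.81, - 3, - 1/10,5/12,1,  2,3,3,6,7]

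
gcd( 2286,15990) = 6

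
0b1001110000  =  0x270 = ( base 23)143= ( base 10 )624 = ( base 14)328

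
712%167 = 44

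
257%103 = 51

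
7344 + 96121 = 103465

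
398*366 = 145668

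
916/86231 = 916/86231 = 0.01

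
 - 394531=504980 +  - 899511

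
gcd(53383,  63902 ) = 1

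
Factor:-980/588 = -3^ ( -1) * 5^1 = -5/3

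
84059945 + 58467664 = 142527609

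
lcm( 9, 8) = 72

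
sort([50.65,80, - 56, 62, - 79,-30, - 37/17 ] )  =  [-79, - 56,-30, - 37/17, 50.65,62,80 ]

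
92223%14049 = 7929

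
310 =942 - 632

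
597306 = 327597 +269709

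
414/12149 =414/12149 = 0.03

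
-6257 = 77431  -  83688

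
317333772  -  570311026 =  -252977254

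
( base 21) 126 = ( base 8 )751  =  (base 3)200010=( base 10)489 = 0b111101001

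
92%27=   11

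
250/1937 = 250/1937   =  0.13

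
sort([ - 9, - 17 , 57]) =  [ - 17, - 9, 57]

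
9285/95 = 1857/19 = 97.74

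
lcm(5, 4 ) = 20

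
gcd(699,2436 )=3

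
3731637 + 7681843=11413480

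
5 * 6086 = 30430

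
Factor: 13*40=520 = 2^3*5^1*13^1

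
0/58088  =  0 = 0.00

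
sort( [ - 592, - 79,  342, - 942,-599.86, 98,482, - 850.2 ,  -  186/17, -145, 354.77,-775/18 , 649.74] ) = [ -942,-850.2, - 599.86, - 592, - 145, - 79, - 775/18, - 186/17,98, 342,  354.77,482,649.74]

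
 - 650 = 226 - 876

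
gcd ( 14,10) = 2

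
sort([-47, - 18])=[ - 47, - 18]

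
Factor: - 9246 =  - 2^1*3^1*23^1*67^1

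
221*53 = 11713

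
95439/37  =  2579 + 16/37 = 2579.43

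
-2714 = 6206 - 8920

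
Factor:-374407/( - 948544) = 2^( - 6 )*11^1*101^1*337^1 * 14821^( - 1)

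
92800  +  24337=117137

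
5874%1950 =24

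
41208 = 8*5151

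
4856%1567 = 155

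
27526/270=13763/135 = 101.95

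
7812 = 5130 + 2682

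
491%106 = 67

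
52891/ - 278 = - 191+207/278 = - 190.26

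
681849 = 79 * 8631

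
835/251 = 835/251 = 3.33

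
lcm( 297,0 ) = 0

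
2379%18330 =2379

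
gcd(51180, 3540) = 60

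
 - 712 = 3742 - 4454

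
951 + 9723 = 10674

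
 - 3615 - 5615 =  - 9230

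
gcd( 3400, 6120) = 680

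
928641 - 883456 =45185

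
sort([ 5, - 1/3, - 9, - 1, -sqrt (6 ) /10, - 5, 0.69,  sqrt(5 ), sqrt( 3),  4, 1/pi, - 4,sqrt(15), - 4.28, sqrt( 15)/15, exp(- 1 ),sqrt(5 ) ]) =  [-9, - 5, - 4.28, - 4,  -  1,  -  1/3, - sqrt( 6)/10, sqrt( 15) /15 , 1/pi, exp ( - 1), 0.69, sqrt( 3), sqrt( 5), sqrt( 5 ), sqrt ( 15 ),  4 , 5 ]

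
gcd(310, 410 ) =10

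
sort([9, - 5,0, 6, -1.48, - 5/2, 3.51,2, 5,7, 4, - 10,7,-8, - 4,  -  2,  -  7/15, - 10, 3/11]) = [ - 10 ,  -  10, - 8, - 5, - 4,- 5/2, - 2, - 1.48, - 7/15,0, 3/11,2,3.51,4,  5, 6,7,7, 9 ] 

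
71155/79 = 71155/79 =900.70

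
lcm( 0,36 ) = 0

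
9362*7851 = 73501062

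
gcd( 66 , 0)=66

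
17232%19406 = 17232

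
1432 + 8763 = 10195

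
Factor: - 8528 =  - 2^4 * 13^1*41^1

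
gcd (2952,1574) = 2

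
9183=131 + 9052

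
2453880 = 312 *7865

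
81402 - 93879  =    -  12477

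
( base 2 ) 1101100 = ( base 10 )108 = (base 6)300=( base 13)84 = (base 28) 3o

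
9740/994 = 9 + 397/497   =  9.80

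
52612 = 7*7516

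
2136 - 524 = 1612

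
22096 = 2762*8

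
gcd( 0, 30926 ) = 30926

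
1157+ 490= 1647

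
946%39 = 10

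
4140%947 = 352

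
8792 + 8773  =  17565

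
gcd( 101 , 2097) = 1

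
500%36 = 32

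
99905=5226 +94679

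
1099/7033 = 1099/7033 = 0.16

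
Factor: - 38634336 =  - 2^5*3^2*13^1*17^1*607^1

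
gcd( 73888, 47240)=8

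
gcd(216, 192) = 24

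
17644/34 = 518 + 16/17 = 518.94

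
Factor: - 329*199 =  - 65471 = - 7^1 * 47^1*199^1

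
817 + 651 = 1468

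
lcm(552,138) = 552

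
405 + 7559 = 7964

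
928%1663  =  928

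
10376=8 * 1297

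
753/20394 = 251/6798 = 0.04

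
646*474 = 306204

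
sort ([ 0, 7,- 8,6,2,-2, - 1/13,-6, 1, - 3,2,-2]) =[-8,-6 , - 3, - 2, - 2, - 1/13,0,1,2,2,6,7 ]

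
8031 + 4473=12504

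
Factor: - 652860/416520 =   -  279/178 = -2^( - 1)*3^2*31^1*89^( - 1)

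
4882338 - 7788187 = -2905849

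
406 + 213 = 619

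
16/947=16/947=0.02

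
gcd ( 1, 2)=1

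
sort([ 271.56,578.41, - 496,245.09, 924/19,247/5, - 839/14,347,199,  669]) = [  -  496, - 839/14, 924/19, 247/5,199,245.09,271.56,347,578.41,669]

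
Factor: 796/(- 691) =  - 2^2*199^1*691^( - 1)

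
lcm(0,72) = 0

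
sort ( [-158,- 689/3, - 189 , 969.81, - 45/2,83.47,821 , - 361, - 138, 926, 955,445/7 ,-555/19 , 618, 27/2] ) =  [ - 361, - 689/3,-189,-158, - 138,-555/19, - 45/2,27/2, 445/7,83.47  ,  618,821  ,  926 , 955, 969.81]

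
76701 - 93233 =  - 16532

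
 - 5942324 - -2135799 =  - 3806525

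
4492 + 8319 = 12811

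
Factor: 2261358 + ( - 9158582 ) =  - 6897224 = - 2^3*71^1*12143^1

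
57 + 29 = 86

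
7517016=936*8031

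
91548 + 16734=108282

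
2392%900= 592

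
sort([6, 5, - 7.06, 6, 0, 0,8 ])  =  [-7.06, 0, 0, 5,6,6,8]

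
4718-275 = 4443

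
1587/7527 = 529/2509 = 0.21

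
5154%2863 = 2291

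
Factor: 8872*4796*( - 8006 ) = -2^6*11^1*109^1* 1109^1*4003^1 = - 340656196672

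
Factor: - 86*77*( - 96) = 2^6* 3^1*7^1* 11^1*43^1 = 635712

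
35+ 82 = 117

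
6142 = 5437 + 705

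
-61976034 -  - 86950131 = 24974097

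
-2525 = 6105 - 8630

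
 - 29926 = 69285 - 99211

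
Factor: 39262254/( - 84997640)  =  -2^( - 2)*3^1 *5^ (-1)*7^(-1 )*13^( - 1 )*19^( -1 )*37^1*1229^(- 1)*176857^1  =  - 19631127/42498820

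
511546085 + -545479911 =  - 33933826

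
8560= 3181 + 5379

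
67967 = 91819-23852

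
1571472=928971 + 642501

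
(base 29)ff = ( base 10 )450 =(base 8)702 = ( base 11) 37a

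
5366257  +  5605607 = 10971864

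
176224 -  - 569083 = 745307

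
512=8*64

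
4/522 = 2/261 = 0.01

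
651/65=10+1/65 = 10.02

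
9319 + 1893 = 11212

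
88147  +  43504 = 131651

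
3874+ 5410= 9284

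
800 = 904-104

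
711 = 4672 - 3961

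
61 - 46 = 15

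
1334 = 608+726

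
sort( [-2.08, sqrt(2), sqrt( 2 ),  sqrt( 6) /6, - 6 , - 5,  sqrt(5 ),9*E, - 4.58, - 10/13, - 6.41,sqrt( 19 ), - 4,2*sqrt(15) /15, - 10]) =[ - 10, - 6.41, - 6, - 5 , - 4.58,- 4, - 2.08,-10/13,sqrt(  6 ) /6,  2*sqrt( 15)/15, sqrt( 2), sqrt(2 ), sqrt ( 5 ),  sqrt(19 ), 9*E]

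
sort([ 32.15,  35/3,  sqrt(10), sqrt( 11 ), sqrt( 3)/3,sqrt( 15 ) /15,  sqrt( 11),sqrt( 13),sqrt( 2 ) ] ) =[sqrt( 15)/15,sqrt(3)/3, sqrt( 2), sqrt( 10 ),sqrt( 11), sqrt( 11), sqrt(13),35/3,32.15 ]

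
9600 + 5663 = 15263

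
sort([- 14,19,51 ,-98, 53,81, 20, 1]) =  [-98, - 14,1,19,20,51, 53, 81 ] 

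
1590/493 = 3 + 111/493 = 3.23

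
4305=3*1435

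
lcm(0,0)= 0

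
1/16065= 1/16065= 0.00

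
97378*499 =48591622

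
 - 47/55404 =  - 47/55404  =  - 0.00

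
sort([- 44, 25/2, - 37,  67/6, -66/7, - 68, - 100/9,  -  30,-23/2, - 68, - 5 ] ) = [ - 68, - 68, - 44, - 37, - 30,  -  23/2, - 100/9, - 66/7, - 5,67/6, 25/2 ]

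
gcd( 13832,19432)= 56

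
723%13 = 8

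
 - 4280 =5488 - 9768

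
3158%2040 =1118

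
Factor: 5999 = 7^1 * 857^1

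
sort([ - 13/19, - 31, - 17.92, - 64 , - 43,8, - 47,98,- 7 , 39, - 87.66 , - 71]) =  [-87.66, - 71,-64,-47, - 43, - 31, - 17.92, - 7, -13/19, 8,39,  98] 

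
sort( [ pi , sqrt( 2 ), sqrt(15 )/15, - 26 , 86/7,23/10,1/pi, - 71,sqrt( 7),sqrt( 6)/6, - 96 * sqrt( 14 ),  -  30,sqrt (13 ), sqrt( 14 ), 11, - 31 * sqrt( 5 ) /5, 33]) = [ - 96*sqrt( 14),- 71,-30, - 26, - 31* sqrt( 5)/5,sqrt( 15)/15, 1/pi, sqrt( 6 )/6, sqrt( 2),23/10, sqrt(7 ), pi,  sqrt(13),sqrt( 14 ),  11, 86/7,  33]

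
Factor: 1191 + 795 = 1986 = 2^1 * 3^1*331^1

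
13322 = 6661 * 2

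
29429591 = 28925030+504561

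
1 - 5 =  - 4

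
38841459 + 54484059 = 93325518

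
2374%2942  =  2374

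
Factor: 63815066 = 2^1*7^1*313^1*14563^1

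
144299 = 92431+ 51868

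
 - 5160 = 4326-9486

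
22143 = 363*61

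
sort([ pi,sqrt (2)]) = [ sqrt(2 ), pi]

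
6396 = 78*82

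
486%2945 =486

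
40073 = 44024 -3951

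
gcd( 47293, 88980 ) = 1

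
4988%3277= 1711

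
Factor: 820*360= 2^5*3^2* 5^2*41^1 = 295200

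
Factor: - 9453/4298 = -2^ (-1)*3^1*7^(-1 )*23^1*137^1*307^( -1) 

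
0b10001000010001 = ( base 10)8721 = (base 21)jg6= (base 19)1530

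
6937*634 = 4398058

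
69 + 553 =622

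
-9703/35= -278 + 27/35=-277.23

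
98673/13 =98673/13 = 7590.23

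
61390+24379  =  85769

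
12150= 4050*3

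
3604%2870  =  734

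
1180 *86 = 101480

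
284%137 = 10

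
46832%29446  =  17386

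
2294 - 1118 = 1176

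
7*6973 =48811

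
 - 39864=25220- 65084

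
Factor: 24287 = 149^1*163^1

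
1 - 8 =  - 7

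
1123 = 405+718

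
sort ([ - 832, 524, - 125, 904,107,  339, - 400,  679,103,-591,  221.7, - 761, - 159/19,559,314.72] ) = [ - 832, - 761, - 591, - 400, - 125, - 159/19,103,107,221.7,  314.72,339 , 524,559 , 679,904]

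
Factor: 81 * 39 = 3159 = 3^5 * 13^1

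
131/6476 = 131/6476 = 0.02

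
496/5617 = 496/5617 =0.09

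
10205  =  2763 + 7442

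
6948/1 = 6948 = 6948.00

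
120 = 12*10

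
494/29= 17 + 1/29 = 17.03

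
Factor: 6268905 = 3^2*5^1*139309^1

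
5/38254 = 5/38254=0.00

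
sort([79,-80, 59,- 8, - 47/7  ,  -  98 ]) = [ - 98, - 80 ,-8, - 47/7 , 59, 79 ]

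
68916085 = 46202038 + 22714047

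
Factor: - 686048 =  - 2^5*11^1*1949^1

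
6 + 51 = 57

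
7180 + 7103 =14283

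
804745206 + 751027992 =1555773198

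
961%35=16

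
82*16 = 1312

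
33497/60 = 33497/60 = 558.28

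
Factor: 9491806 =2^1*4745903^1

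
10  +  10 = 20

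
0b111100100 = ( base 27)hp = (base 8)744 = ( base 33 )EM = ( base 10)484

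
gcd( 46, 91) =1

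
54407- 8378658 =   -  8324251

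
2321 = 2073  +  248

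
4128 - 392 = 3736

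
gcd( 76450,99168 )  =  2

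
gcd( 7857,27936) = 873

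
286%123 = 40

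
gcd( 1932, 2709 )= 21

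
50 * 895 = 44750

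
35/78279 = 35/78279 =0.00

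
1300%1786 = 1300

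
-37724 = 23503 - 61227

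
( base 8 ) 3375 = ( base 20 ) 499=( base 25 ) 2LE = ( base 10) 1789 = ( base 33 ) 1l7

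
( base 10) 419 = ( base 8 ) 643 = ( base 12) 2AB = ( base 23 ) i5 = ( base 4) 12203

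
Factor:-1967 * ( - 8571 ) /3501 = 3^ ( -1)* 7^1*281^1 * 389^(  -  1 )*2857^1 = 5619719/1167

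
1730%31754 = 1730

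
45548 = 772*59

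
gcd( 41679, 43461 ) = 99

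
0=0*178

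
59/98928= 59/98928 = 0.00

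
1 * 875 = 875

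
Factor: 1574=2^1*787^1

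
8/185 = 8/185  =  0.04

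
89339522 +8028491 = 97368013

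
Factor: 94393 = 13^1 *53^1*137^1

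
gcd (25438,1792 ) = 14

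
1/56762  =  1/56762=0.00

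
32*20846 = 667072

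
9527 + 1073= 10600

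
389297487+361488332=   750785819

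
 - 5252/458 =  - 2626/229=- 11.47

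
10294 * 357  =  3674958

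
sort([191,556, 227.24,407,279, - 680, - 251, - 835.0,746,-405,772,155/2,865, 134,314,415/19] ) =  [-835.0, - 680, - 405, - 251,415/19, 155/2,134,  191 , 227.24,279,314, 407,  556,746,772,865]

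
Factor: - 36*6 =- 216=- 2^3*3^3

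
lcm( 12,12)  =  12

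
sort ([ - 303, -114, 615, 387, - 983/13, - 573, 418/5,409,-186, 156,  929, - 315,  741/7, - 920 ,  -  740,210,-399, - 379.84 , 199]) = [ - 920, - 740, - 573,- 399,-379.84,  -  315, - 303, - 186,- 114,  -  983/13, 418/5,741/7,156,  199,210, 387, 409, 615, 929 ]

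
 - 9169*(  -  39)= 357591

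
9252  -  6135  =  3117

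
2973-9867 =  - 6894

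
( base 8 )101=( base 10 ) 65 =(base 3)2102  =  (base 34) 1V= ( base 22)2l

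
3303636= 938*3522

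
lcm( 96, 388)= 9312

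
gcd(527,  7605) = 1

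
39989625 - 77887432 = -37897807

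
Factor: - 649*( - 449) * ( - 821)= - 11^1*59^1*449^1*821^1 = - 239240221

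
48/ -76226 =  -1+38089/38113 = - 0.00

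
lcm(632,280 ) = 22120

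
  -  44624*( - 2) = 89248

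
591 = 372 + 219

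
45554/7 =45554/7 = 6507.71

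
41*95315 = 3907915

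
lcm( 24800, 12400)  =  24800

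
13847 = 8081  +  5766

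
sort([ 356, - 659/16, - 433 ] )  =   [ - 433, - 659/16,356 ] 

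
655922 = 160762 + 495160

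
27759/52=27759/52 = 533.83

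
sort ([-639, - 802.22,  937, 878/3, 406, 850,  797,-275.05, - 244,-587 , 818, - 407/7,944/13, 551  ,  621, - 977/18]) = [ - 802.22,  -  639,-587, -275.05, - 244, - 407/7,-977/18, 944/13, 878/3, 406,  551,621,797,818,850,937 ]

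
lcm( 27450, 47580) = 713700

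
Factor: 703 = 19^1 * 37^1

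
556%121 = 72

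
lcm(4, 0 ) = 0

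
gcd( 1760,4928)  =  352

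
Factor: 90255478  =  2^1*61^1*739799^1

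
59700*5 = 298500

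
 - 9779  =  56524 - 66303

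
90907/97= 90907/97 = 937.19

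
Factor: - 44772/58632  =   - 2^( - 1)*13^1*41^1*349^ (-1 )= - 533/698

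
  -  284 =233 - 517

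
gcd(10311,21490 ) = 7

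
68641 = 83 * 827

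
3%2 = 1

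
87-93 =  - 6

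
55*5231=287705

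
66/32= 33/16 = 2.06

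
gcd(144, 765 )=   9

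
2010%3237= 2010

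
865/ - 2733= - 1+ 1868/2733 = - 0.32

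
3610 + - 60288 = - 56678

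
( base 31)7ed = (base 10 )7174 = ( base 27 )9mj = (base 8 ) 16006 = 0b1110000000110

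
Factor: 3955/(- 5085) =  - 7/9 = -3^(- 2)*7^1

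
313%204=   109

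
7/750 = 7/750 = 0.01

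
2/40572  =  1/20286 = 0.00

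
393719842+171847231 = 565567073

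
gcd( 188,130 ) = 2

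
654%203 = 45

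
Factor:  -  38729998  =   - 2^1*61^1*317459^1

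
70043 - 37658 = 32385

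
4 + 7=11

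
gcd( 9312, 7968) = 96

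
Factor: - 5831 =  - 7^3*17^1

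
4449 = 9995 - 5546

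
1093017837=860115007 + 232902830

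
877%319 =239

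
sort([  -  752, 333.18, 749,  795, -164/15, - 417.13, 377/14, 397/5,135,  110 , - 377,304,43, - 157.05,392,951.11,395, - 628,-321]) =[ - 752, - 628, -417.13, - 377,-321 ,-157.05, -164/15,377/14, 43,397/5, 110,135 , 304, 333.18, 392,395,749 , 795,951.11]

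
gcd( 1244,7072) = 4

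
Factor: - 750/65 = -150/13 = - 2^1 * 3^1 * 5^2*13^( - 1) 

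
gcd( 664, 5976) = 664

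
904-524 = 380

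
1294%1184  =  110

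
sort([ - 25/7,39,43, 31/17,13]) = [ - 25/7,31/17, 13, 39, 43]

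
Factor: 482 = 2^1*241^1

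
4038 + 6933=10971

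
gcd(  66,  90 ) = 6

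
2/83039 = 2/83039 = 0.00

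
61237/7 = 61237/7=8748.14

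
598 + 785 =1383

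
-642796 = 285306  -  928102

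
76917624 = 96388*798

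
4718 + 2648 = 7366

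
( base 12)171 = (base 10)229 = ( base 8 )345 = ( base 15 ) 104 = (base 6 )1021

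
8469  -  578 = 7891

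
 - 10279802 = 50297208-60577010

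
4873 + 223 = 5096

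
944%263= 155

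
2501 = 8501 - 6000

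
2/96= 1/48=0.02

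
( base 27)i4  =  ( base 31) fp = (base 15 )22a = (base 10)490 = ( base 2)111101010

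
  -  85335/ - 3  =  28445 + 0/1 = 28445.00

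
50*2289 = 114450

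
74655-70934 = 3721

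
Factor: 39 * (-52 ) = -2^2*3^1*13^2=   - 2028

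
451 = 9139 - 8688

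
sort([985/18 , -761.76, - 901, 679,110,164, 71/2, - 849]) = [ - 901, - 849, - 761.76,  71/2,985/18,110,164, 679]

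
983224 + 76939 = 1060163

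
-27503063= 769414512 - 796917575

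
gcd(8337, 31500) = 21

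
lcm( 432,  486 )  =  3888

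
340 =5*68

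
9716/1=9716 = 9716.00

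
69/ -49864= - 1+2165/2168 = -0.00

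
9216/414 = 22 + 6/23 = 22.26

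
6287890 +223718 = 6511608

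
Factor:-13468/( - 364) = 37 = 37^1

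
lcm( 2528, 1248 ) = 98592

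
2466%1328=1138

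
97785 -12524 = 85261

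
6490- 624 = 5866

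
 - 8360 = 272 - 8632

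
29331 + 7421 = 36752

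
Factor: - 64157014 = - 2^1*17^1*883^1*2137^1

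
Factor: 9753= 3^1*3251^1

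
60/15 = 4 =4.00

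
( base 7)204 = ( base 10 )102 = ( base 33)33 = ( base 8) 146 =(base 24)46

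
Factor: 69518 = 2^1*34759^1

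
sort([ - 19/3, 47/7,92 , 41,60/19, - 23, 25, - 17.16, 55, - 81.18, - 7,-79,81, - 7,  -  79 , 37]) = [ - 81.18, - 79, - 79, - 23,-17.16, - 7, - 7,-19/3,60/19,47/7,25, 37, 41 , 55,81,92]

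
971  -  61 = 910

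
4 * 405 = 1620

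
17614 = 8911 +8703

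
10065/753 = 3355/251 = 13.37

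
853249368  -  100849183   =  752400185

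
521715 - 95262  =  426453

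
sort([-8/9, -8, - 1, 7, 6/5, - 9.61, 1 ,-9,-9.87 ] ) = [ - 9.87, - 9.61, -9,  -  8, - 1,-8/9,1, 6/5, 7] 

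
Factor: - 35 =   -  5^1*7^1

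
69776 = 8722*8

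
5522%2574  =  374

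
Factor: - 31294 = - 2^1*15647^1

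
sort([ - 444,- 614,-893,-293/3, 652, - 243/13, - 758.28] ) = [ - 893,- 758.28, - 614,-444,  -  293/3, - 243/13 , 652] 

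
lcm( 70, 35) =70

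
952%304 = 40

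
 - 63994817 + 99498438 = 35503621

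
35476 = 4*8869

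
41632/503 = 82 + 386/503 = 82.77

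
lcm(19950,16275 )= 618450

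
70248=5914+64334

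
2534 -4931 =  - 2397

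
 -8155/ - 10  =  815 + 1/2 = 815.50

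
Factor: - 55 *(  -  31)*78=2^1*3^1*5^1*11^1 * 13^1 *31^1 = 132990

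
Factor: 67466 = 2^1*7^1*61^1 * 79^1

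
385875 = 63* 6125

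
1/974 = 1/974   =  0.00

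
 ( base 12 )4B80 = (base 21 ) ja3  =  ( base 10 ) 8592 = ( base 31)8T5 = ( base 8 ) 20620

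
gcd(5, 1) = 1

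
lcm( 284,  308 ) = 21868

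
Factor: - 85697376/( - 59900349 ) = 2^5 * 23^ ( - 1)*683^1*1307^1* 868121^( - 1 ) = 28565792/19966783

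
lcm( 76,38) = 76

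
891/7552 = 891/7552 = 0.12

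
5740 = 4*1435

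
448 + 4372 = 4820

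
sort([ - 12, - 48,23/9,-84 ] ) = [ - 84,  -  48, - 12,23/9] 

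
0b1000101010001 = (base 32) 4ah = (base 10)4433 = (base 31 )4J0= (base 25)728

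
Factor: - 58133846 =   -  2^1*17^1*97^1 *17627^1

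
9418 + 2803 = 12221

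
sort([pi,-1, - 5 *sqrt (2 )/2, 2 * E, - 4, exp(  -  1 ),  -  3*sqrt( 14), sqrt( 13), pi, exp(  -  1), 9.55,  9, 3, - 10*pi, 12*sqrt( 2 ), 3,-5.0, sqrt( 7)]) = [ -10*pi, - 3 * sqrt( 14) , -5.0, -4,-5*sqrt( 2) /2,  -  1,exp( - 1), exp( - 1 ), sqrt( 7),3, 3, pi,pi, sqrt ( 13), 2*E, 9, 9.55,12*sqrt(2) ]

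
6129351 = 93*65907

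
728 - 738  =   - 10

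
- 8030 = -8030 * 1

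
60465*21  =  1269765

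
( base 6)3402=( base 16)31a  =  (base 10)794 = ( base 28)10a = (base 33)O2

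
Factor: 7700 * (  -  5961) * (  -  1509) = 2^2 * 3^2*5^2*7^1*11^1*503^1*1987^1 = 69262647300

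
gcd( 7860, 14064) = 12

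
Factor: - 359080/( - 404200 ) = 5^( - 1 )*43^( - 1 )*191^1 = 191/215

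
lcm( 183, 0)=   0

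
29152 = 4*7288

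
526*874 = 459724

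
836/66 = 12 + 2/3  =  12.67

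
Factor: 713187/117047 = 981/161 = 3^2*  7^(- 1)*23^(-1) * 109^1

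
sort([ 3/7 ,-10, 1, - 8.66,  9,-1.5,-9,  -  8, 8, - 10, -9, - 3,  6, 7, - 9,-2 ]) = [-10,-10, - 9, - 9 , -9,- 8.66 , - 8, - 3, - 2, - 1.5,3/7, 1, 6, 7 , 8,9 ]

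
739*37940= 28037660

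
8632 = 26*332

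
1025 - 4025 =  - 3000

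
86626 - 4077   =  82549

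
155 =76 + 79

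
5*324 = 1620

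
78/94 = 39/47 = 0.83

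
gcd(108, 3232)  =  4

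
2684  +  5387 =8071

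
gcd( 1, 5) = 1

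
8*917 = 7336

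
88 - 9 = 79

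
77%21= 14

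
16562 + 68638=85200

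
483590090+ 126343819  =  609933909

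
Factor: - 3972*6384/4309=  - 2^6*3^2 * 7^1*19^1*31^( - 1)*139^(-1)*331^1 = -25357248/4309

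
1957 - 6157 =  - 4200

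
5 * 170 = 850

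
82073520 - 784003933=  - 701930413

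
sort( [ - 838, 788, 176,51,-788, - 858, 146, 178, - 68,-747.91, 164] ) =[-858,-838, - 788,-747.91,-68,51, 146, 164, 176, 178, 788 ]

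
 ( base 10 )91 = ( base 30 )31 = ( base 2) 1011011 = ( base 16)5b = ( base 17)56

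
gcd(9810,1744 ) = 218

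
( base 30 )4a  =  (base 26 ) 50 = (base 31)46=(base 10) 130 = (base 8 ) 202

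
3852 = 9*428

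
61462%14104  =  5046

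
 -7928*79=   -626312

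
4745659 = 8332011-3586352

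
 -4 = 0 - 4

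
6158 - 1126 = 5032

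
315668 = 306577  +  9091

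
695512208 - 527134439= 168377769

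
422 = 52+370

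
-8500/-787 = 10+630/787  =  10.80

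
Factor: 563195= 5^1  *  73^1* 1543^1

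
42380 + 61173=103553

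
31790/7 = 31790/7 = 4541.43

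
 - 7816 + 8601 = 785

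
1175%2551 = 1175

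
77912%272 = 120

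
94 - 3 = 91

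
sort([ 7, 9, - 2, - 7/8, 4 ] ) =[ - 2, - 7/8,4,7 , 9]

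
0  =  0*610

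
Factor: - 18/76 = -2^( - 1 )*3^2 * 19^( - 1 )=- 9/38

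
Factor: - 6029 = - 6029^1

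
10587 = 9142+1445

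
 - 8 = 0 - 8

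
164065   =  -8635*( - 19)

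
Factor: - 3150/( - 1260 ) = 2^(  -  1)*5^1= 5/2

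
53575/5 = 10715 = 10715.00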